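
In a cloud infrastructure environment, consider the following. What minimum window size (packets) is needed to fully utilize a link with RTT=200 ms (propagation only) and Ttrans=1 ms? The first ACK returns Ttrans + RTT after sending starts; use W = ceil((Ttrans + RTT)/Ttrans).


Given: Ttrans = 1 ms, RTT = 200 ms (= 2 * Tprop, Tprop = 100 ms)
Time until first ACK returns = Ttrans + RTT = 1 + 200 = 201 ms
Need W * Ttrans >= Ttrans + RTT  ->  W >= (Ttrans + RTT) / Ttrans
(Ttrans + RTT) / Ttrans = 201 / 1 = 201
W_min = ceil(201) = 201

201


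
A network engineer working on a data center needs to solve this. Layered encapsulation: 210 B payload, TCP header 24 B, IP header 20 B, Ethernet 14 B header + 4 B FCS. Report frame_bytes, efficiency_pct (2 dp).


TCP segment = 210 + 24 = 234 B
IP packet = 234 + 20 = 254 B
Ethernet frame = 254 + 14 + 4 = 272 B
Efficiency = app / frame = 210 / 272 = 0.772059 = 77.2059% -> 77.21% (2 dp)

272, 77.21


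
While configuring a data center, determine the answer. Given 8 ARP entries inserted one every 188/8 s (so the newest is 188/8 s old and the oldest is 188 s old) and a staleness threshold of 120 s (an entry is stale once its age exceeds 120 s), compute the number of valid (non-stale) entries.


Ages are k * 188/8 s for k = 1..8 (spacing = 23.5000 s).
Entry k is valid iff k * 188/8 <= 120 iff k <= 8 * 120 / 188 = 5.1064
n_valid = floor(5.1064) = 5
(n_stale = 8 - 5 = 3)

5


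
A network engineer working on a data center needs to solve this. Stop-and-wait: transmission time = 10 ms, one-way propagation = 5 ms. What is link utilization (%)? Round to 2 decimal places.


Given: Ttrans = 10 ms, Tprop = 5 ms
RTT = 2 * Tprop = 2 * 5 = 10 ms
U = Ttrans / (Ttrans + RTT)
U = 10 / (10 + 10)
U = 10 / 20 = 0.5
U% = 50.00%

50.00


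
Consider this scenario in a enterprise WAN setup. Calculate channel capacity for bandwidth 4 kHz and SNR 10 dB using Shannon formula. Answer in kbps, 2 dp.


Given: B = 4 kHz, SNR = 10 dB
SNR linear = 10^(10/10) = 10
1 + SNR = 11
log2(11) = 3.4594316186
C = 4 * 1000 * 3.4594316186 = 13837.7265 bps
C = 13.837726 kbps -> 13.84 kbps (2 dp)

13.84


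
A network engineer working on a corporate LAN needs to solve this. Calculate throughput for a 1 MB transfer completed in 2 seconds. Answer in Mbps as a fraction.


Given: file = 1 MB, time = 2 s
File in Mb = 1 * 8 = 8 Mb
Throughput = 8 / 2 Mbps
Throughput = 4 Mbps

4


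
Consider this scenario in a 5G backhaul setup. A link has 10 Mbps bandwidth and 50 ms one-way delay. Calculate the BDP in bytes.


Given: bandwidth = 10 Mbps, delay = 50 ms
BDP in bits = 10 * 10^6 * 50 / 1000
BDP in bits = 500000
BDP in bytes = 500000 / 8 = 62500

62500


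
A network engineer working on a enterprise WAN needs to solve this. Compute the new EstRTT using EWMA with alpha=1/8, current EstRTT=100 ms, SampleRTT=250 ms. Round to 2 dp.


Given: EstRTT = 100 ms, SampleRTT = 250 ms, alpha = 1/8
New EstRTT = (1 - alpha) * EstRTT + alpha * SampleRTT
(7/8) * 100 = 87.5
(1/8) * 250 = 31.25
New EstRTT = 87.5 + 31.25 = 118.75 ms -> 118.75 ms (2 dp)

118.75


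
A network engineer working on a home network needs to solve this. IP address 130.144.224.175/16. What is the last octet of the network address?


Given: IP = 130.144.224.175, prefix = /16
Subnet mask = 255.255.0.0
Last octet of IP: 175
Last octet of mask: 0
Network last octet = 175 AND 0 = 0

0


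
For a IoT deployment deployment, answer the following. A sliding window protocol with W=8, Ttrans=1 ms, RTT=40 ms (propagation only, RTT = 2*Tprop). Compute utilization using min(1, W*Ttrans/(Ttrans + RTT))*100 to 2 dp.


Given: W = 8, Ttrans = 1 ms, RTT = 40 ms (= 2 * Tprop, Tprop = 20 ms)
Cycle time = Ttrans + RTT = 1 + 40 = 41 ms (first packet sent until its ACK returns)
W * Ttrans = 8 * 1 = 8 ms of sending per cycle
W * Ttrans / (Ttrans + RTT) = 8 / 41 = 0.195122
U = min(1, 0.195122) = 0.195122
U% = 19.51%

19.51


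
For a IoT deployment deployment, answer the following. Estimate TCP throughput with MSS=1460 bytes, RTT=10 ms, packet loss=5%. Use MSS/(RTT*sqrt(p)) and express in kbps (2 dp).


Given: MSS = 1460 bytes, RTT = 10 ms, loss = 5%
RTT in seconds = 10 / 1000 = 0.01
Loss rate = 5% = 0.05
sqrt(loss) = sqrt(0.05) = 0.223606797750
Throughput (bytes/s) = 1460 / (0.01 * 0.223606797750) = 652931.8494
Throughput (kbps) = 652931.8494 * 8 / 1000 = 5223.454795 -> 5223.45 kbps (2 dp)

5223.45


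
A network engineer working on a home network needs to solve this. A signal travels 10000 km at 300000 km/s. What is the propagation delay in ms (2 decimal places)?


Given: distance = 10000 km, speed = 300000 km/s
Delay = distance / speed = 10000 / 300000 seconds
Delay in ms = 10000 * 1000 / 300000
Delay = 33.3333 ms
Rounded to 2 dp = 33.33 ms

33.33


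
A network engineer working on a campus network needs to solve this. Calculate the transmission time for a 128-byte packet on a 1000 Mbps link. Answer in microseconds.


Given: packet = 128 bytes, bandwidth = 1000 Mbps
Packet in bits = 128 * 8 = 1024 bits
Bandwidth = 1000 * 10^6 = 1000000000 bps
Time = 1024 / 1000000000 seconds
Time in us = 1024 * 10^6 / 1000000000 = 1.024

1.024


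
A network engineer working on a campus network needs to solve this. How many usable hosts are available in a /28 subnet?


Given: subnet mask /28
Host bits = 32 - 28 = 4
Total addresses = 2^4 = 16
Usable hosts = 16 - 2 (network + broadcast) = 14

14


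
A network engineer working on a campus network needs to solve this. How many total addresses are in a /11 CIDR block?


Given: CIDR prefix /11
Host bits = 32 - 11 = 21
Total addresses = 2^21 = 2097152

2097152


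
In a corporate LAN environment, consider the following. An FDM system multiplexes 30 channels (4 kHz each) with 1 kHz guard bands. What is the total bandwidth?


Given: 30 channels, 4 kHz each, guard = 1 kHz
Channel bandwidth = 30 * 4 = 120 kHz
Guard bands = 29 gaps * 1 kHz = 29 kHz
Total = 120 + 29 = 149 kHz

149


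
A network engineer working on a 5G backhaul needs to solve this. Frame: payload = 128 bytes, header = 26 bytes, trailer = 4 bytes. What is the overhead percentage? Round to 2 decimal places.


Given: payload = 128 B, header = 26 B, trailer = 4 B
Overhead bytes = header + trailer = 26 + 4 = 30
Total frame = payload + overhead = 128 + 30 = 158
Overhead % = 30 / 158 * 100 = 18.9873% -> 18.99% (2 dp)

18.99


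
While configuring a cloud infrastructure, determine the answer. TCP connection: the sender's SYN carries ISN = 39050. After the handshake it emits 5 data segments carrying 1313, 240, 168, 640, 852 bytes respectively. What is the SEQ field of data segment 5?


The SYN occupies sequence number ISN = 39050, so the first data byte is ISN + 1 = 39051.
SEQ of data segment i = (ISN + 1) + sum of payload sizes of segments 1..i-1.
Segment 1: SEQ = 39051, payload = 1313 bytes
Segment 2: SEQ = 40364, payload = 240 bytes
Segment 3: SEQ = 40604, payload = 168 bytes
Segment 4: SEQ = 40772, payload = 640 bytes
Segment 5: SEQ = 41412, payload = 852 bytes
SEQ of segment 5 = 39051 + 1313 + 240 + 168 + 640 = 41412

41412


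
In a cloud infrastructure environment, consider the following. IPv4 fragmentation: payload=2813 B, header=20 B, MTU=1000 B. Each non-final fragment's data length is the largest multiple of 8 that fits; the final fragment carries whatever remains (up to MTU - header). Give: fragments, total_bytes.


Max data per non-final fragment = floor((MTU - header)/8)*8 = floor((1000 - 20)/8)*8 = floor(980/8)*8 = 976 B
Final fragment needs no 8-byte alignment: it can carry up to MTU - header = 980 B
Non-final fragments needed = ceil((payload - 980) / 976) = ceil(1833/976) = ceil(1.8781) = 2
Number of fragments = 2 + 1 = 3
Fragment sizes (data): 2 * 976 B + 861 B (last, 861 <= 980 OK)
Total bytes sent = payload + n_frags * header = 2813 + 3*20 = 2813 + 60 = 2873 B

3, 2873


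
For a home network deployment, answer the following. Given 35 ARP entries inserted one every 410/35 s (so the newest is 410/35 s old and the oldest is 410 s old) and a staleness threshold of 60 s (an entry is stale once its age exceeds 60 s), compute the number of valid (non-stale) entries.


Ages are k * 410/35 s for k = 1..35 (spacing = 11.7143 s).
Entry k is valid iff k * 410/35 <= 60 iff k <= 35 * 60 / 410 = 5.1220
n_valid = floor(5.1220) = 5
(n_stale = 35 - 5 = 30)

5


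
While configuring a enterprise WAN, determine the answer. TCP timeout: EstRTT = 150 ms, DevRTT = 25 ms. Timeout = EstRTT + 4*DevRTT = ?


Given: EstRTT = 150 ms, DevRTT = 25 ms
Timeout = EstRTT + 4 * DevRTT
4 * DevRTT = 4 * 25 = 100
Timeout = 150 + 100 = 250 ms

250


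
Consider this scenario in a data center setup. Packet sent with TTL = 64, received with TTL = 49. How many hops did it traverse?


Given: initial TTL = 64, received TTL = 49
Hops = initial TTL - received TTL
Hops = 64 - 49 = 15

15


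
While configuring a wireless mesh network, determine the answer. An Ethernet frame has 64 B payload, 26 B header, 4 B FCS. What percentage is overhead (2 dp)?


Given: payload = 64 B, header = 26 B, trailer = 4 B
Overhead bytes = header + trailer = 26 + 4 = 30
Total frame = payload + overhead = 64 + 30 = 94
Overhead % = 30 / 94 * 100 = 31.9149% -> 31.91% (2 dp)

31.91


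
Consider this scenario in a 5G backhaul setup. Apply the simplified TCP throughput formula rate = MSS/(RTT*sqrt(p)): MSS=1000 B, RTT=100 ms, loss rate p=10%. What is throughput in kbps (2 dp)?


Given: MSS = 1000 bytes, RTT = 100 ms, loss = 10%
RTT in seconds = 100 / 1000 = 0.1
Loss rate = 10% = 0.1
sqrt(loss) = sqrt(0.1) = 0.316227766017
Throughput (bytes/s) = 1000 / (0.1 * 0.316227766017) = 31622.7766
Throughput (kbps) = 31622.7766 * 8 / 1000 = 252.982213 -> 252.98 kbps (2 dp)

252.98


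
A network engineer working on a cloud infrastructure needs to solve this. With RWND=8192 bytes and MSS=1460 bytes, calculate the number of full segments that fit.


Given: RWND = 8192 bytes, MSS = 1460 bytes
Full segments = floor(RWND / MSS)
Full segments = floor(8192 / 1460)
Full segments = floor(5.611) = 5

5


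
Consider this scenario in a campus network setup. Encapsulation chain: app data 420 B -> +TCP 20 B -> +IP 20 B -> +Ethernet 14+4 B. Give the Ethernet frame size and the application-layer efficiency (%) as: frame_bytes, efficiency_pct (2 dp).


TCP segment = 420 + 20 = 440 B
IP packet = 440 + 20 = 460 B
Ethernet frame = 460 + 14 + 4 = 478 B
Efficiency = app / frame = 420 / 478 = 0.878661 = 87.8661% -> 87.87% (2 dp)

478, 87.87


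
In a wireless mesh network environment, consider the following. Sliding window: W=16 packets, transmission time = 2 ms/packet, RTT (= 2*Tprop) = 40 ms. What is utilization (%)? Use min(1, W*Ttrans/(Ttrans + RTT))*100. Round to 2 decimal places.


Given: W = 16, Ttrans = 2 ms, RTT = 40 ms (= 2 * Tprop, Tprop = 20 ms)
Cycle time = Ttrans + RTT = 2 + 40 = 42 ms (first packet sent until its ACK returns)
W * Ttrans = 16 * 2 = 32 ms of sending per cycle
W * Ttrans / (Ttrans + RTT) = 32 / 42 = 0.761905
U = min(1, 0.761905) = 0.761905
U% = 76.19%

76.19


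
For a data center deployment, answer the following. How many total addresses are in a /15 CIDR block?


Given: CIDR prefix /15
Host bits = 32 - 15 = 17
Total addresses = 2^17 = 131072

131072


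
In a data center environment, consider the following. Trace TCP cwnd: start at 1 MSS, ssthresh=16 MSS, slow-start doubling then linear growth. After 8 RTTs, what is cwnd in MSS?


RTT 0: cwnd = 1 MSS (initial)
RTT 1: cwnd = 2 MSS (slow start, doubled)
RTT 2: cwnd = 4 MSS (slow start, doubled)
RTT 3: cwnd = 8 MSS (slow start, doubled)
RTT 4: cwnd = 16 MSS (slow start, doubled)
RTT 5: cwnd = 17 MSS (congestion avoidance, +1)
RTT 6: cwnd = 18 MSS (congestion avoidance, +1)
RTT 7: cwnd = 19 MSS (congestion avoidance, +1)
RTT 8: cwnd = 20 MSS (congestion avoidance, +1)

20


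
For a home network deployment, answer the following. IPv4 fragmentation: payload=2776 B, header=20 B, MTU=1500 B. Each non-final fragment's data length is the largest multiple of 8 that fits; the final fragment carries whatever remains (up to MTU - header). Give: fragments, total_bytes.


Max data per non-final fragment = floor((MTU - header)/8)*8 = floor((1500 - 20)/8)*8 = floor(1480/8)*8 = 1480 B
Final fragment needs no 8-byte alignment: it can carry up to MTU - header = 1480 B
Non-final fragments needed = ceil((payload - 1480) / 1480) = ceil(1296/1480) = ceil(0.8757) = 1
Number of fragments = 1 + 1 = 2
Fragment sizes (data): 1 * 1480 B + 1296 B (last, 1296 <= 1480 OK)
Total bytes sent = payload + n_frags * header = 2776 + 2*20 = 2776 + 40 = 2816 B

2, 2816


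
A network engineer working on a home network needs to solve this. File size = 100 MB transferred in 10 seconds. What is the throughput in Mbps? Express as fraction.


Given: file = 100 MB, time = 10 s
File in Mb = 100 * 8 = 800 Mb
Throughput = 800 / 10 Mbps
Throughput = 80 Mbps

80


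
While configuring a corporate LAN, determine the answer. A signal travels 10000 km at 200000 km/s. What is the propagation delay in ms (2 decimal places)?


Given: distance = 10000 km, speed = 200000 km/s
Delay = distance / speed = 10000 / 200000 seconds
Delay in ms = 10000 * 1000 / 200000
Delay = 50.0000 ms
Rounded to 2 dp = 50.00 ms

50.00


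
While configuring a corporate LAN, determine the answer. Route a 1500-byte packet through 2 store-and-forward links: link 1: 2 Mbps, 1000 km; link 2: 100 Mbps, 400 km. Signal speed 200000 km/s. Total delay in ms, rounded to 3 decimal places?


Packet = 1500 bytes = 12000 bits. Store-and-forward: sum (t_trans + t_prop) per link.
Link 1: t_trans = 12000/(2*10^6) s = 6.0000 ms; t_prop = 1000/200000 s = 5.0000 ms; subtotal = 11.0000 ms
Link 2: t_trans = 12000/(100*10^6) s = 0.1200 ms; t_prop = 400/200000 s = 2.0000 ms; subtotal = 2.1200 ms
End-to-end = 11.0000 + 2.1200 = 13.1200 ms -> 13.120 ms (3 dp)

13.120


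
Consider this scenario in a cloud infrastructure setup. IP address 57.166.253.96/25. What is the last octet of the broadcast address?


Given: IP = 57.166.253.96, prefix = /25
Host bits = 32 - 25 = 7
Network last octet = 96 AND mask = 0
Host part size = 2^7 - 1 = 127
Broadcast last octet = 0 OR 127 = 127

127


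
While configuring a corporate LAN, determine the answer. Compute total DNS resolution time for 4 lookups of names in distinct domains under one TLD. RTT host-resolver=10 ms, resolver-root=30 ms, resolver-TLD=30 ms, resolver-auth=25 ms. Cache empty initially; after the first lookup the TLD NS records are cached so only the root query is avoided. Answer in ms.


Lookup 1 (cold cache): local + root + TLD + auth = 10 + 30 + 30 + 25 = 95 ms
Lookups 2..4 (TLD NS cached -> skip root; new domain -> still ask TLD and auth): local + TLD + auth = 10 + 30 + 25 = 65 ms each
Remaining 3 lookups: 3 * 65 = 195 ms
Total = 95 + 195 = 290 ms

290


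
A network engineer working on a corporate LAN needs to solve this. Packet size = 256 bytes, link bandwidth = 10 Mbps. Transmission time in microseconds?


Given: packet = 256 bytes, bandwidth = 10 Mbps
Packet in bits = 256 * 8 = 2048 bits
Bandwidth = 10 * 10^6 = 10000000 bps
Time = 2048 / 10000000 seconds
Time in us = 2048 * 10^6 / 10000000 = 204.8

204.8


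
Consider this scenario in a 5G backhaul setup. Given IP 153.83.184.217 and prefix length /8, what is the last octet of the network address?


Given: IP = 153.83.184.217, prefix = /8
Subnet mask = 255.0.0.0
Last octet of IP: 217
Last octet of mask: 0
Network last octet = 217 AND 0 = 0

0


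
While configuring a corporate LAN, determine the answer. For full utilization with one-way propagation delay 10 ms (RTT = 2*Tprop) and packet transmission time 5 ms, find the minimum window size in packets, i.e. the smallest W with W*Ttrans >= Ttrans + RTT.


Given: Ttrans = 5 ms, RTT = 20 ms (= 2 * Tprop, Tprop = 10 ms)
Time until first ACK returns = Ttrans + RTT = 5 + 20 = 25 ms
Need W * Ttrans >= Ttrans + RTT  ->  W >= (Ttrans + RTT) / Ttrans
(Ttrans + RTT) / Ttrans = 25 / 5 = 5
W_min = ceil(5) = 5

5


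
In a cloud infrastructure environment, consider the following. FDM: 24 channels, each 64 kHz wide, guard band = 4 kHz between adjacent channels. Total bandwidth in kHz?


Given: 24 channels, 64 kHz each, guard = 4 kHz
Channel bandwidth = 24 * 64 = 1536 kHz
Guard bands = 23 gaps * 4 kHz = 92 kHz
Total = 1536 + 92 = 1628 kHz

1628


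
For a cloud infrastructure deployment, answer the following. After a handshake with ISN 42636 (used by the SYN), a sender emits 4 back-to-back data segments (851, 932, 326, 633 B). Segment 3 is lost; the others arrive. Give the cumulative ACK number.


SYN uses sequence number 42636; first data byte = ISN + 1 = 42637.
Segment 1: SEQ = 42637, len = 851 B, covers [42637, 43487]
Segment 2: SEQ = 43488, len = 932 B, covers [43488, 44419]
Segment 3: SEQ = 44420, len = 326 B, covers [44420, 44745] [LOST]
Segment 4: SEQ = 44746, len = 633 B, covers [44746, 45378]
In-order data received: bytes [42637, 44419] (segments 1..2).
Segment 3 missing -> gap begins at byte 44420; later segments buffered out of order.
Cumulative ACK = next expected in-order byte = 42637 + 851 + 932 = 44420

44420


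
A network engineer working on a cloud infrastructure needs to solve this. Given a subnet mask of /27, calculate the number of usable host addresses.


Given: subnet mask /27
Host bits = 32 - 27 = 5
Total addresses = 2^5 = 32
Usable hosts = 32 - 2 (network + broadcast) = 30

30


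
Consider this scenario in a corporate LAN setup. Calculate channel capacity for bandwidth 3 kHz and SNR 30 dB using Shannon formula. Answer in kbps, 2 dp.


Given: B = 3 kHz, SNR = 30 dB
SNR linear = 10^(30/10) = 1000
1 + SNR = 1001
log2(1001) = 9.9672262588
C = 3 * 1000 * 9.9672262588 = 29901.6788 bps
C = 29.901679 kbps -> 29.90 kbps (2 dp)

29.90


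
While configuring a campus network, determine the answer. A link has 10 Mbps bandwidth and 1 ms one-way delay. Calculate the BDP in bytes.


Given: bandwidth = 10 Mbps, delay = 1 ms
BDP in bits = 10 * 10^6 * 1 / 1000
BDP in bits = 10000
BDP in bytes = 10000 / 8 = 1250

1250


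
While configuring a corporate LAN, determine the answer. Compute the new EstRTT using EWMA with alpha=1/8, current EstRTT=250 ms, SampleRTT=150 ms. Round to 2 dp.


Given: EstRTT = 250 ms, SampleRTT = 150 ms, alpha = 1/8
New EstRTT = (1 - alpha) * EstRTT + alpha * SampleRTT
(7/8) * 250 = 218.75
(1/8) * 150 = 18.75
New EstRTT = 218.75 + 18.75 = 237.5 ms -> 237.50 ms (2 dp)

237.50


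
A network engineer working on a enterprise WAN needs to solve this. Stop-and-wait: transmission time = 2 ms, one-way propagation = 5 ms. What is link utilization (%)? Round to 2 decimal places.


Given: Ttrans = 2 ms, Tprop = 5 ms
RTT = 2 * Tprop = 2 * 5 = 10 ms
U = Ttrans / (Ttrans + RTT)
U = 2 / (2 + 10)
U = 2 / 12 = 0.166667
U% = 16.67%

16.67


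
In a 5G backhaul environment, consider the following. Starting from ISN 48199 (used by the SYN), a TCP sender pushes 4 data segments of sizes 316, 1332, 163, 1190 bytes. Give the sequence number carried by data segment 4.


The SYN occupies sequence number ISN = 48199, so the first data byte is ISN + 1 = 48200.
SEQ of data segment i = (ISN + 1) + sum of payload sizes of segments 1..i-1.
Segment 1: SEQ = 48200, payload = 316 bytes
Segment 2: SEQ = 48516, payload = 1332 bytes
Segment 3: SEQ = 49848, payload = 163 bytes
Segment 4: SEQ = 50011, payload = 1190 bytes
SEQ of segment 4 = 48200 + 316 + 1332 + 163 = 50011

50011


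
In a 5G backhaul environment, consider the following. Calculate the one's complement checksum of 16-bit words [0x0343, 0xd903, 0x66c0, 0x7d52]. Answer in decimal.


Given words: [0x0343, 0xd903, 0x66c0, 0x7d52]
Step 1: Sum all words
Raw sum = 835 + 55555 + 26304 + 32082 = 114776
Step 2: Fold carry: (49240 + 1) = 49241
One's complement = ~49241 & 0xFFFF = 16294

16294


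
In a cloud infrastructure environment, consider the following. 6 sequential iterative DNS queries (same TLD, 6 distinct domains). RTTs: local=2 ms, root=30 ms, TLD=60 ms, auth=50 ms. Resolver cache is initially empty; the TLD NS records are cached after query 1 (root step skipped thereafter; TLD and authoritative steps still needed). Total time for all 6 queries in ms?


Lookup 1 (cold cache): local + root + TLD + auth = 2 + 30 + 60 + 50 = 142 ms
Lookups 2..6 (TLD NS cached -> skip root; new domain -> still ask TLD and auth): local + TLD + auth = 2 + 60 + 50 = 112 ms each
Remaining 5 lookups: 5 * 112 = 560 ms
Total = 142 + 560 = 702 ms

702


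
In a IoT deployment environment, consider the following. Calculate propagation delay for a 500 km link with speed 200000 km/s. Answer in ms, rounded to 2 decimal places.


Given: distance = 500 km, speed = 200000 km/s
Delay = distance / speed = 500 / 200000 seconds
Delay in ms = 500 * 1000 / 200000
Delay = 2.5000 ms
Rounded to 2 dp = 2.50 ms

2.50


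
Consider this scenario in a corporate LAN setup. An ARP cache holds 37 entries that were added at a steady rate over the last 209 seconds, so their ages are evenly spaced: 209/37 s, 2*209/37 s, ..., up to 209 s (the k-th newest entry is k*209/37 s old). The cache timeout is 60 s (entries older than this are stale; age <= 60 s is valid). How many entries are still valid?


Ages are k * 209/37 s for k = 1..37 (spacing = 5.6486 s).
Entry k is valid iff k * 209/37 <= 60 iff k <= 37 * 60 / 209 = 10.6220
n_valid = floor(10.6220) = 10
(n_stale = 37 - 10 = 27)

10


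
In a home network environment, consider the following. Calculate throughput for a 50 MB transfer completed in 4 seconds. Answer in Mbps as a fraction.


Given: file = 50 MB, time = 4 s
File in Mb = 50 * 8 = 400 Mb
Throughput = 400 / 4 Mbps
Throughput = 100 Mbps

100


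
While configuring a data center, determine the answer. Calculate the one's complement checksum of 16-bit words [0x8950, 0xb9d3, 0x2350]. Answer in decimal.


Given words: [0x8950, 0xb9d3, 0x2350]
Step 1: Sum all words
Raw sum = 35152 + 47571 + 9040 = 91763
Step 2: Fold carry: (26227 + 1) = 26228
One's complement = ~26228 & 0xFFFF = 39307

39307


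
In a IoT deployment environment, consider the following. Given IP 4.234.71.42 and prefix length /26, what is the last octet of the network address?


Given: IP = 4.234.71.42, prefix = /26
Subnet mask = 255.255.255.192
Last octet of IP: 42
Last octet of mask: 192
Network last octet = 42 AND 192 = 0

0


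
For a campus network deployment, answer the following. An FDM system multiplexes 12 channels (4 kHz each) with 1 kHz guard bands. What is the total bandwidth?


Given: 12 channels, 4 kHz each, guard = 1 kHz
Channel bandwidth = 12 * 4 = 48 kHz
Guard bands = 11 gaps * 1 kHz = 11 kHz
Total = 48 + 11 = 59 kHz

59


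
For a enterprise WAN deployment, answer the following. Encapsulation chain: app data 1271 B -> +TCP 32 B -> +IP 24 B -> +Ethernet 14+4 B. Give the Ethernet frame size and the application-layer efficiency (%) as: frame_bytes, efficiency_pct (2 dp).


TCP segment = 1271 + 32 = 1303 B
IP packet = 1303 + 24 = 1327 B
Ethernet frame = 1327 + 14 + 4 = 1345 B
Efficiency = app / frame = 1271 / 1345 = 0.944981 = 94.4981% -> 94.50% (2 dp)

1345, 94.50


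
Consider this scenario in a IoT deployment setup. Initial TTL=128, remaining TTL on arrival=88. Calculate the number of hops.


Given: initial TTL = 128, received TTL = 88
Hops = initial TTL - received TTL
Hops = 128 - 88 = 40

40


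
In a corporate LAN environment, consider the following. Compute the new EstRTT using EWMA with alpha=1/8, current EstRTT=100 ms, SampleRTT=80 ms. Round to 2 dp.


Given: EstRTT = 100 ms, SampleRTT = 80 ms, alpha = 1/8
New EstRTT = (1 - alpha) * EstRTT + alpha * SampleRTT
(7/8) * 100 = 87.5
(1/8) * 80 = 10
New EstRTT = 87.5 + 10 = 97.5 ms -> 97.50 ms (2 dp)

97.50


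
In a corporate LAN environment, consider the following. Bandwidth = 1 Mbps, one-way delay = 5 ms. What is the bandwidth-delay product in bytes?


Given: bandwidth = 1 Mbps, delay = 5 ms
BDP in bits = 1 * 10^6 * 5 / 1000
BDP in bits = 5000
BDP in bytes = 5000 / 8 = 625

625


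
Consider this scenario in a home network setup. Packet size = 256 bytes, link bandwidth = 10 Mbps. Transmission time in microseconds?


Given: packet = 256 bytes, bandwidth = 10 Mbps
Packet in bits = 256 * 8 = 2048 bits
Bandwidth = 10 * 10^6 = 10000000 bps
Time = 2048 / 10000000 seconds
Time in us = 2048 * 10^6 / 10000000 = 204.8

204.8


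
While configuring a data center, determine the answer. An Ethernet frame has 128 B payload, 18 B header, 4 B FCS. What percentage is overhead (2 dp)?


Given: payload = 128 B, header = 18 B, trailer = 4 B
Overhead bytes = header + trailer = 18 + 4 = 22
Total frame = payload + overhead = 128 + 22 = 150
Overhead % = 22 / 150 * 100 = 14.6667% -> 14.67% (2 dp)

14.67


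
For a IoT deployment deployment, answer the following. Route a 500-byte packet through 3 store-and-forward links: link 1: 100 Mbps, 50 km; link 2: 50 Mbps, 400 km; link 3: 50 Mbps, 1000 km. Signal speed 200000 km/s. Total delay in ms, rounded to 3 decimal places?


Packet = 500 bytes = 4000 bits. Store-and-forward: sum (t_trans + t_prop) per link.
Link 1: t_trans = 4000/(100*10^6) s = 0.0400 ms; t_prop = 50/200000 s = 0.2500 ms; subtotal = 0.2900 ms
Link 2: t_trans = 4000/(50*10^6) s = 0.0800 ms; t_prop = 400/200000 s = 2.0000 ms; subtotal = 2.0800 ms
Link 3: t_trans = 4000/(50*10^6) s = 0.0800 ms; t_prop = 1000/200000 s = 5.0000 ms; subtotal = 5.0800 ms
End-to-end = 0.2900 + 2.0800 + 5.0800 = 7.4500 ms -> 7.450 ms (3 dp)

7.450


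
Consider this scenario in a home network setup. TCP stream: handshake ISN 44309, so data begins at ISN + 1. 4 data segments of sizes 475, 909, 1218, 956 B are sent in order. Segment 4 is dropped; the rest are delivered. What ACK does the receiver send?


SYN uses sequence number 44309; first data byte = ISN + 1 = 44310.
Segment 1: SEQ = 44310, len = 475 B, covers [44310, 44784]
Segment 2: SEQ = 44785, len = 909 B, covers [44785, 45693]
Segment 3: SEQ = 45694, len = 1218 B, covers [45694, 46911]
Segment 4: SEQ = 46912, len = 956 B, covers [46912, 47867] [LOST]
In-order data received: bytes [44310, 46911] (segments 1..3).
Segment 4 missing -> gap begins at byte 46912.
Cumulative ACK = next expected in-order byte = 44310 + 475 + 909 + 1218 = 46912

46912


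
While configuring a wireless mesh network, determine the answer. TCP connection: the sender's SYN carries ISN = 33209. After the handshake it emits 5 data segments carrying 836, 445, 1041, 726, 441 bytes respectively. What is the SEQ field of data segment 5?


The SYN occupies sequence number ISN = 33209, so the first data byte is ISN + 1 = 33210.
SEQ of data segment i = (ISN + 1) + sum of payload sizes of segments 1..i-1.
Segment 1: SEQ = 33210, payload = 836 bytes
Segment 2: SEQ = 34046, payload = 445 bytes
Segment 3: SEQ = 34491, payload = 1041 bytes
Segment 4: SEQ = 35532, payload = 726 bytes
Segment 5: SEQ = 36258, payload = 441 bytes
SEQ of segment 5 = 33210 + 836 + 445 + 1041 + 726 = 36258

36258


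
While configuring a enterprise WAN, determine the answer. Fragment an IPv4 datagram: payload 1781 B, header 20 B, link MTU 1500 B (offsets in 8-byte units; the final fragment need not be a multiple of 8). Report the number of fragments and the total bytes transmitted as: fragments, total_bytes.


Max data per non-final fragment = floor((MTU - header)/8)*8 = floor((1500 - 20)/8)*8 = floor(1480/8)*8 = 1480 B
Final fragment needs no 8-byte alignment: it can carry up to MTU - header = 1480 B
Non-final fragments needed = ceil((payload - 1480) / 1480) = ceil(301/1480) = ceil(0.2034) = 1
Number of fragments = 1 + 1 = 2
Fragment sizes (data): 1 * 1480 B + 301 B (last, 301 <= 1480 OK)
Total bytes sent = payload + n_frags * header = 1781 + 2*20 = 1781 + 40 = 1821 B

2, 1821


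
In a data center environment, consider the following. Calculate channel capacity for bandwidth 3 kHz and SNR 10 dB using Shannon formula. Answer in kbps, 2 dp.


Given: B = 3 kHz, SNR = 10 dB
SNR linear = 10^(10/10) = 10
1 + SNR = 11
log2(11) = 3.4594316186
C = 3 * 1000 * 3.4594316186 = 10378.2949 bps
C = 10.378295 kbps -> 10.38 kbps (2 dp)

10.38


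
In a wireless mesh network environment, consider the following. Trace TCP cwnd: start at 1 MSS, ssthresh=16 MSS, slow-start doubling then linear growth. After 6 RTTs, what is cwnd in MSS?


RTT 0: cwnd = 1 MSS (initial)
RTT 1: cwnd = 2 MSS (slow start, doubled)
RTT 2: cwnd = 4 MSS (slow start, doubled)
RTT 3: cwnd = 8 MSS (slow start, doubled)
RTT 4: cwnd = 16 MSS (slow start, doubled)
RTT 5: cwnd = 17 MSS (congestion avoidance, +1)
RTT 6: cwnd = 18 MSS (congestion avoidance, +1)

18


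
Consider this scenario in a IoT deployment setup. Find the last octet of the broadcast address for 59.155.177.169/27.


Given: IP = 59.155.177.169, prefix = /27
Host bits = 32 - 27 = 5
Network last octet = 169 AND mask = 160
Host part size = 2^5 - 1 = 31
Broadcast last octet = 160 OR 31 = 191

191


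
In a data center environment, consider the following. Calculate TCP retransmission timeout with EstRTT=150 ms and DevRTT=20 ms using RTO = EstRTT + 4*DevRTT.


Given: EstRTT = 150 ms, DevRTT = 20 ms
Timeout = EstRTT + 4 * DevRTT
4 * DevRTT = 4 * 20 = 80
Timeout = 150 + 80 = 230 ms

230


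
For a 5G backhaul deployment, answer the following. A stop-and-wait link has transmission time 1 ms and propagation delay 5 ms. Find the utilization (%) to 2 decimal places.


Given: Ttrans = 1 ms, Tprop = 5 ms
RTT = 2 * Tprop = 2 * 5 = 10 ms
U = Ttrans / (Ttrans + RTT)
U = 1 / (1 + 10)
U = 1 / 11 = 0.090909
U% = 9.09%

9.09


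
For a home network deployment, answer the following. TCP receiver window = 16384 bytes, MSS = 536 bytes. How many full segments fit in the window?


Given: RWND = 16384 bytes, MSS = 536 bytes
Full segments = floor(RWND / MSS)
Full segments = floor(16384 / 536)
Full segments = floor(30.5672) = 30

30


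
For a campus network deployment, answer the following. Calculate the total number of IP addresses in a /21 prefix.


Given: CIDR prefix /21
Host bits = 32 - 21 = 11
Total addresses = 2^11 = 2048

2048


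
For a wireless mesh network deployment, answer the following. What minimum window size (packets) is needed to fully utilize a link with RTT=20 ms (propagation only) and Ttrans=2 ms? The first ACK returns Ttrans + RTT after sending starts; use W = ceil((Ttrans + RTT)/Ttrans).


Given: Ttrans = 2 ms, RTT = 20 ms (= 2 * Tprop, Tprop = 10 ms)
Time until first ACK returns = Ttrans + RTT = 2 + 20 = 22 ms
Need W * Ttrans >= Ttrans + RTT  ->  W >= (Ttrans + RTT) / Ttrans
(Ttrans + RTT) / Ttrans = 22 / 2 = 11
W_min = ceil(11) = 11

11


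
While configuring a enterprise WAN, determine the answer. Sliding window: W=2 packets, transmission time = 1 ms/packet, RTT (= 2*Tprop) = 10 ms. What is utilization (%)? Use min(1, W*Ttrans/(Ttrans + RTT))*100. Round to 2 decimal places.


Given: W = 2, Ttrans = 1 ms, RTT = 10 ms (= 2 * Tprop, Tprop = 5 ms)
Cycle time = Ttrans + RTT = 1 + 10 = 11 ms (first packet sent until its ACK returns)
W * Ttrans = 2 * 1 = 2 ms of sending per cycle
W * Ttrans / (Ttrans + RTT) = 2 / 11 = 0.181818
U = min(1, 0.181818) = 0.181818
U% = 18.18%

18.18


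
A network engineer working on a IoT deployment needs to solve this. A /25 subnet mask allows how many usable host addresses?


Given: subnet mask /25
Host bits = 32 - 25 = 7
Total addresses = 2^7 = 128
Usable hosts = 128 - 2 (network + broadcast) = 126

126


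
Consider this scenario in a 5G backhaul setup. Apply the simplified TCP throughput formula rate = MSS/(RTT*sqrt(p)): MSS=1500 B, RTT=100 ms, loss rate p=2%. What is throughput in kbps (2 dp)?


Given: MSS = 1500 bytes, RTT = 100 ms, loss = 2%
RTT in seconds = 100 / 1000 = 0.1
Loss rate = 2% = 0.02
sqrt(loss) = sqrt(0.02) = 0.141421356237
Throughput (bytes/s) = 1500 / (0.1 * 0.141421356237) = 106066.0172
Throughput (kbps) = 106066.0172 * 8 / 1000 = 848.528137 -> 848.53 kbps (2 dp)

848.53


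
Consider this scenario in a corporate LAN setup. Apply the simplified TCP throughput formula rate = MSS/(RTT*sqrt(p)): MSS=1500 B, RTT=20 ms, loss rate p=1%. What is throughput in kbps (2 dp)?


Given: MSS = 1500 bytes, RTT = 20 ms, loss = 1%
RTT in seconds = 20 / 1000 = 0.02
Loss rate = 1% = 0.01
sqrt(loss) = sqrt(0.01) = 0.1
Throughput (bytes/s) = 1500 / (0.02 * 0.1) = 750000.0000
Throughput (kbps) = 750000.0000 * 8 / 1000 = 6000.000000 -> 6000.00 kbps (2 dp)

6000.00


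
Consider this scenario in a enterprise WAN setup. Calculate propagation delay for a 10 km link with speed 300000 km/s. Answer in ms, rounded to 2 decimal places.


Given: distance = 10 km, speed = 300000 km/s
Delay = distance / speed = 10 / 300000 seconds
Delay in ms = 10 * 1000 / 300000
Delay = 0.0333 ms
Rounded to 2 dp = 0.03 ms

0.03


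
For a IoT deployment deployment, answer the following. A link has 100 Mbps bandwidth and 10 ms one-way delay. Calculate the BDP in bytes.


Given: bandwidth = 100 Mbps, delay = 10 ms
BDP in bits = 100 * 10^6 * 10 / 1000
BDP in bits = 1000000
BDP in bytes = 1000000 / 8 = 125000

125000


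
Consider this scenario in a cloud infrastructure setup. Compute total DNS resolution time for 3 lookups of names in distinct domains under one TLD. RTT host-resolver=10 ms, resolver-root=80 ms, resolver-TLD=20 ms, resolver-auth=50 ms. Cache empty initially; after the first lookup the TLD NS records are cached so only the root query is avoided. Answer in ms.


Lookup 1 (cold cache): local + root + TLD + auth = 10 + 80 + 20 + 50 = 160 ms
Lookups 2..3 (TLD NS cached -> skip root; new domain -> still ask TLD and auth): local + TLD + auth = 10 + 20 + 50 = 80 ms each
Remaining 2 lookups: 2 * 80 = 160 ms
Total = 160 + 160 = 320 ms

320


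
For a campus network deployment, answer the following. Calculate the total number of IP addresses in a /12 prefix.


Given: CIDR prefix /12
Host bits = 32 - 12 = 20
Total addresses = 2^20 = 1048576

1048576


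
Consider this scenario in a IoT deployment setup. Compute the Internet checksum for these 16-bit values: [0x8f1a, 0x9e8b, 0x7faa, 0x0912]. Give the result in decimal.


Given words: [0x8f1a, 0x9e8b, 0x7faa, 0x0912]
Step 1: Sum all words
Raw sum = 36634 + 40587 + 32682 + 2322 = 112225
Step 2: Fold carry: (46689 + 1) = 46690
One's complement = ~46690 & 0xFFFF = 18845

18845


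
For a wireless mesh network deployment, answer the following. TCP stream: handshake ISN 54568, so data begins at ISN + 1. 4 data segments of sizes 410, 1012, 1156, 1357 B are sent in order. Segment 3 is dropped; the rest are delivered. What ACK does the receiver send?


SYN uses sequence number 54568; first data byte = ISN + 1 = 54569.
Segment 1: SEQ = 54569, len = 410 B, covers [54569, 54978]
Segment 2: SEQ = 54979, len = 1012 B, covers [54979, 55990]
Segment 3: SEQ = 55991, len = 1156 B, covers [55991, 57146] [LOST]
Segment 4: SEQ = 57147, len = 1357 B, covers [57147, 58503]
In-order data received: bytes [54569, 55990] (segments 1..2).
Segment 3 missing -> gap begins at byte 55991; later segments buffered out of order.
Cumulative ACK = next expected in-order byte = 54569 + 410 + 1012 = 55991

55991


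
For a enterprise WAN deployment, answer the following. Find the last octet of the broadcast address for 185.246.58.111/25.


Given: IP = 185.246.58.111, prefix = /25
Host bits = 32 - 25 = 7
Network last octet = 111 AND mask = 0
Host part size = 2^7 - 1 = 127
Broadcast last octet = 0 OR 127 = 127

127


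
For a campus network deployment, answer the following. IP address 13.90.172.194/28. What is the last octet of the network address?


Given: IP = 13.90.172.194, prefix = /28
Subnet mask = 255.255.255.240
Last octet of IP: 194
Last octet of mask: 240
Network last octet = 194 AND 240 = 192

192


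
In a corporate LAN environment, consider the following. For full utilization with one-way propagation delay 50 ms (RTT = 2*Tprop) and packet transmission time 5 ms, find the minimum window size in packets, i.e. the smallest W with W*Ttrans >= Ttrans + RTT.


Given: Ttrans = 5 ms, RTT = 100 ms (= 2 * Tprop, Tprop = 50 ms)
Time until first ACK returns = Ttrans + RTT = 5 + 100 = 105 ms
Need W * Ttrans >= Ttrans + RTT  ->  W >= (Ttrans + RTT) / Ttrans
(Ttrans + RTT) / Ttrans = 105 / 5 = 21
W_min = ceil(21) = 21

21


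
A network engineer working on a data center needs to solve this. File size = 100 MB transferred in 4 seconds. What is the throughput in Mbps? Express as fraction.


Given: file = 100 MB, time = 4 s
File in Mb = 100 * 8 = 800 Mb
Throughput = 800 / 4 Mbps
Throughput = 200 Mbps

200


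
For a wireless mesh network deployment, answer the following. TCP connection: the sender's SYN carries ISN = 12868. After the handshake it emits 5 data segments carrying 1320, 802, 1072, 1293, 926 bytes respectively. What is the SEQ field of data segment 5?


The SYN occupies sequence number ISN = 12868, so the first data byte is ISN + 1 = 12869.
SEQ of data segment i = (ISN + 1) + sum of payload sizes of segments 1..i-1.
Segment 1: SEQ = 12869, payload = 1320 bytes
Segment 2: SEQ = 14189, payload = 802 bytes
Segment 3: SEQ = 14991, payload = 1072 bytes
Segment 4: SEQ = 16063, payload = 1293 bytes
Segment 5: SEQ = 17356, payload = 926 bytes
SEQ of segment 5 = 12869 + 1320 + 802 + 1072 + 1293 = 17356

17356


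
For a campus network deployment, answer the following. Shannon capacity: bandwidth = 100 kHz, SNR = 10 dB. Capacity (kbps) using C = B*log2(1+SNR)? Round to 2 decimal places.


Given: B = 100 kHz, SNR = 10 dB
SNR linear = 10^(10/10) = 10
1 + SNR = 11
log2(11) = 3.4594316186
C = 100 * 1000 * 3.4594316186 = 345943.1619 bps
C = 345.943162 kbps -> 345.94 kbps (2 dp)

345.94


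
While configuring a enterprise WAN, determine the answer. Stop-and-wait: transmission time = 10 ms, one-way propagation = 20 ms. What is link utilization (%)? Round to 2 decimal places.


Given: Ttrans = 10 ms, Tprop = 20 ms
RTT = 2 * Tprop = 2 * 20 = 40 ms
U = Ttrans / (Ttrans + RTT)
U = 10 / (10 + 40)
U = 10 / 50 = 0.2
U% = 20.00%

20.00


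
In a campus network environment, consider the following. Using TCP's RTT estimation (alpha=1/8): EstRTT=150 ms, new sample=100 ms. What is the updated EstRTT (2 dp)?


Given: EstRTT = 150 ms, SampleRTT = 100 ms, alpha = 1/8
New EstRTT = (1 - alpha) * EstRTT + alpha * SampleRTT
(7/8) * 150 = 131.25
(1/8) * 100 = 12.5
New EstRTT = 131.25 + 12.5 = 143.75 ms -> 143.75 ms (2 dp)

143.75


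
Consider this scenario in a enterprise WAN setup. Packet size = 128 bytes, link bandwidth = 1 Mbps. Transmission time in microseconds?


Given: packet = 128 bytes, bandwidth = 1 Mbps
Packet in bits = 128 * 8 = 1024 bits
Bandwidth = 1 * 10^6 = 1000000 bps
Time = 1024 / 1000000 seconds
Time in us = 1024 * 10^6 / 1000000 = 1024

1024


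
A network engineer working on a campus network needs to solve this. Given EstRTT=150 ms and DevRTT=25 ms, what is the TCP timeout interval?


Given: EstRTT = 150 ms, DevRTT = 25 ms
Timeout = EstRTT + 4 * DevRTT
4 * DevRTT = 4 * 25 = 100
Timeout = 150 + 100 = 250 ms

250


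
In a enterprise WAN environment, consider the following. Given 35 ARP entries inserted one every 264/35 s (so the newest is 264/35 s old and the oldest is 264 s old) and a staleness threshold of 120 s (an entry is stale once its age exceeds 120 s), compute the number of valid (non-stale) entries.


Ages are k * 264/35 s for k = 1..35 (spacing = 7.5429 s).
Entry k is valid iff k * 264/35 <= 120 iff k <= 35 * 120 / 264 = 15.9091
n_valid = floor(15.9091) = 15
(n_stale = 35 - 15 = 20)

15


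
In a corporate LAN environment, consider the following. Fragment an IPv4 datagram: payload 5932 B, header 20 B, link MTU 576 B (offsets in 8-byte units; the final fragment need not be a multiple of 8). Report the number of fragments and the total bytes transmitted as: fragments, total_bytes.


Max data per non-final fragment = floor((MTU - header)/8)*8 = floor((576 - 20)/8)*8 = floor(556/8)*8 = 552 B
Final fragment needs no 8-byte alignment: it can carry up to MTU - header = 556 B
Non-final fragments needed = ceil((payload - 556) / 552) = ceil(5376/552) = ceil(9.7391) = 10
Number of fragments = 10 + 1 = 11
Fragment sizes (data): 10 * 552 B + 412 B (last, 412 <= 556 OK)
Total bytes sent = payload + n_frags * header = 5932 + 11*20 = 5932 + 220 = 6152 B

11, 6152
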